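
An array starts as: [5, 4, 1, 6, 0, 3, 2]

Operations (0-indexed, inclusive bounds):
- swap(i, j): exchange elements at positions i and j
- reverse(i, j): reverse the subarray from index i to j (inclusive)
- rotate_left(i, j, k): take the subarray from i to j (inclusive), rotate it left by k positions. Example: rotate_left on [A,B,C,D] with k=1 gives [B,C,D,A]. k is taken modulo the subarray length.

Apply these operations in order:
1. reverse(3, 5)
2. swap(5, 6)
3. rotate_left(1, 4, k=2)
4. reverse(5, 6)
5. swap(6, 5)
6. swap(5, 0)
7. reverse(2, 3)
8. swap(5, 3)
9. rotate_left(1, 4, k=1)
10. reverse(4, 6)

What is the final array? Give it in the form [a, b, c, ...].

Answer: [2, 4, 5, 1, 6, 0, 3]

Derivation:
After 1 (reverse(3, 5)): [5, 4, 1, 3, 0, 6, 2]
After 2 (swap(5, 6)): [5, 4, 1, 3, 0, 2, 6]
After 3 (rotate_left(1, 4, k=2)): [5, 3, 0, 4, 1, 2, 6]
After 4 (reverse(5, 6)): [5, 3, 0, 4, 1, 6, 2]
After 5 (swap(6, 5)): [5, 3, 0, 4, 1, 2, 6]
After 6 (swap(5, 0)): [2, 3, 0, 4, 1, 5, 6]
After 7 (reverse(2, 3)): [2, 3, 4, 0, 1, 5, 6]
After 8 (swap(5, 3)): [2, 3, 4, 5, 1, 0, 6]
After 9 (rotate_left(1, 4, k=1)): [2, 4, 5, 1, 3, 0, 6]
After 10 (reverse(4, 6)): [2, 4, 5, 1, 6, 0, 3]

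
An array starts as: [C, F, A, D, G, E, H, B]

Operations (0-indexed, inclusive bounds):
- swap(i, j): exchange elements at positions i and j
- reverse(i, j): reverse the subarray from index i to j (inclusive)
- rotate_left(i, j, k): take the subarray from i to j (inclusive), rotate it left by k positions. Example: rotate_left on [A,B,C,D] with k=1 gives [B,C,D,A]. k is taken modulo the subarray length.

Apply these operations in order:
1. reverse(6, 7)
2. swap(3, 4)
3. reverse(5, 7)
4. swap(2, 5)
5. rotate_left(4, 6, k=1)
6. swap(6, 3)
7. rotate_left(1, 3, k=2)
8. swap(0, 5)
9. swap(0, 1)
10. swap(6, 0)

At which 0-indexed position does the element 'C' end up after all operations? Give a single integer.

After 1 (reverse(6, 7)): [C, F, A, D, G, E, B, H]
After 2 (swap(3, 4)): [C, F, A, G, D, E, B, H]
After 3 (reverse(5, 7)): [C, F, A, G, D, H, B, E]
After 4 (swap(2, 5)): [C, F, H, G, D, A, B, E]
After 5 (rotate_left(4, 6, k=1)): [C, F, H, G, A, B, D, E]
After 6 (swap(6, 3)): [C, F, H, D, A, B, G, E]
After 7 (rotate_left(1, 3, k=2)): [C, D, F, H, A, B, G, E]
After 8 (swap(0, 5)): [B, D, F, H, A, C, G, E]
After 9 (swap(0, 1)): [D, B, F, H, A, C, G, E]
After 10 (swap(6, 0)): [G, B, F, H, A, C, D, E]

Answer: 5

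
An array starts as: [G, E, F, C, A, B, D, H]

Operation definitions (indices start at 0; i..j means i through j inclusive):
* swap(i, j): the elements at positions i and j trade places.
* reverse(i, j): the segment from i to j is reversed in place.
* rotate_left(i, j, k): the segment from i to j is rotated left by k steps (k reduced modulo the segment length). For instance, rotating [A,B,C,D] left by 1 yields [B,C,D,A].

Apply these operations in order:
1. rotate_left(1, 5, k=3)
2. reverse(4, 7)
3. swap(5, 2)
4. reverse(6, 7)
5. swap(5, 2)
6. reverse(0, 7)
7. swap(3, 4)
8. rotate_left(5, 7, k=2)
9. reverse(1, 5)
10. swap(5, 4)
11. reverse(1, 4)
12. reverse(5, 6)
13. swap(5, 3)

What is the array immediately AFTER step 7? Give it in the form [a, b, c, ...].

After 1 (rotate_left(1, 5, k=3)): [G, A, B, E, F, C, D, H]
After 2 (reverse(4, 7)): [G, A, B, E, H, D, C, F]
After 3 (swap(5, 2)): [G, A, D, E, H, B, C, F]
After 4 (reverse(6, 7)): [G, A, D, E, H, B, F, C]
After 5 (swap(5, 2)): [G, A, B, E, H, D, F, C]
After 6 (reverse(0, 7)): [C, F, D, H, E, B, A, G]
After 7 (swap(3, 4)): [C, F, D, E, H, B, A, G]

Answer: [C, F, D, E, H, B, A, G]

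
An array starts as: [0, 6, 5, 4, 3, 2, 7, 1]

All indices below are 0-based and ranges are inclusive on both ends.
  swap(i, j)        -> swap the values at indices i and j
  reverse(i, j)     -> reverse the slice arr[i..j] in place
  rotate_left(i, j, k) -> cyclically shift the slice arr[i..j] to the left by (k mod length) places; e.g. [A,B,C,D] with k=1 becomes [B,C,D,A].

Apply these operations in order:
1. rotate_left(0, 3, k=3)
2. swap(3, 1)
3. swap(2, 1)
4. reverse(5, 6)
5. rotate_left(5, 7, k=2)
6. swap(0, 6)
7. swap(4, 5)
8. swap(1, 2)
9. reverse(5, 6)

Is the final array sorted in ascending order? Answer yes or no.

Answer: no

Derivation:
After 1 (rotate_left(0, 3, k=3)): [4, 0, 6, 5, 3, 2, 7, 1]
After 2 (swap(3, 1)): [4, 5, 6, 0, 3, 2, 7, 1]
After 3 (swap(2, 1)): [4, 6, 5, 0, 3, 2, 7, 1]
After 4 (reverse(5, 6)): [4, 6, 5, 0, 3, 7, 2, 1]
After 5 (rotate_left(5, 7, k=2)): [4, 6, 5, 0, 3, 1, 7, 2]
After 6 (swap(0, 6)): [7, 6, 5, 0, 3, 1, 4, 2]
After 7 (swap(4, 5)): [7, 6, 5, 0, 1, 3, 4, 2]
After 8 (swap(1, 2)): [7, 5, 6, 0, 1, 3, 4, 2]
After 9 (reverse(5, 6)): [7, 5, 6, 0, 1, 4, 3, 2]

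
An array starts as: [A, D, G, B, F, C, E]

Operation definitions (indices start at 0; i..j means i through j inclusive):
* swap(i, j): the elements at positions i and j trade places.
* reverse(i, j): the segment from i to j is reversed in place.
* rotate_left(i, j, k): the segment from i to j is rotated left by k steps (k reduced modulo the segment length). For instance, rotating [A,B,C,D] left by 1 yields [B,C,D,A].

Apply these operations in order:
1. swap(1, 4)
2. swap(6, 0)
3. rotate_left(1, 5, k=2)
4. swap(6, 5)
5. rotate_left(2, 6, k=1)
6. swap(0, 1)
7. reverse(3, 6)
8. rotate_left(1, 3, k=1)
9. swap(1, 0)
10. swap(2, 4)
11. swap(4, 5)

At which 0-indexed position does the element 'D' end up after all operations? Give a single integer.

After 1 (swap(1, 4)): [A, F, G, B, D, C, E]
After 2 (swap(6, 0)): [E, F, G, B, D, C, A]
After 3 (rotate_left(1, 5, k=2)): [E, B, D, C, F, G, A]
After 4 (swap(6, 5)): [E, B, D, C, F, A, G]
After 5 (rotate_left(2, 6, k=1)): [E, B, C, F, A, G, D]
After 6 (swap(0, 1)): [B, E, C, F, A, G, D]
After 7 (reverse(3, 6)): [B, E, C, D, G, A, F]
After 8 (rotate_left(1, 3, k=1)): [B, C, D, E, G, A, F]
After 9 (swap(1, 0)): [C, B, D, E, G, A, F]
After 10 (swap(2, 4)): [C, B, G, E, D, A, F]
After 11 (swap(4, 5)): [C, B, G, E, A, D, F]

Answer: 5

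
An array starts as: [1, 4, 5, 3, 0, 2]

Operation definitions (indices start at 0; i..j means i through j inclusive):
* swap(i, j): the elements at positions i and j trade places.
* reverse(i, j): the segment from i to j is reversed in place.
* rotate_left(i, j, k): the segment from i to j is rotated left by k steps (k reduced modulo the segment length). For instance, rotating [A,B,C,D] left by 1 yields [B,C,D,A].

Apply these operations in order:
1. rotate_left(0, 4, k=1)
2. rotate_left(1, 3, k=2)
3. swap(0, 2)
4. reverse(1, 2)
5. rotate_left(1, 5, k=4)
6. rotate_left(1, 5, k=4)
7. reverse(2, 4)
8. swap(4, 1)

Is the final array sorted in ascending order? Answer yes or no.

Answer: no

Derivation:
After 1 (rotate_left(0, 4, k=1)): [4, 5, 3, 0, 1, 2]
After 2 (rotate_left(1, 3, k=2)): [4, 0, 5, 3, 1, 2]
After 3 (swap(0, 2)): [5, 0, 4, 3, 1, 2]
After 4 (reverse(1, 2)): [5, 4, 0, 3, 1, 2]
After 5 (rotate_left(1, 5, k=4)): [5, 2, 4, 0, 3, 1]
After 6 (rotate_left(1, 5, k=4)): [5, 1, 2, 4, 0, 3]
After 7 (reverse(2, 4)): [5, 1, 0, 4, 2, 3]
After 8 (swap(4, 1)): [5, 2, 0, 4, 1, 3]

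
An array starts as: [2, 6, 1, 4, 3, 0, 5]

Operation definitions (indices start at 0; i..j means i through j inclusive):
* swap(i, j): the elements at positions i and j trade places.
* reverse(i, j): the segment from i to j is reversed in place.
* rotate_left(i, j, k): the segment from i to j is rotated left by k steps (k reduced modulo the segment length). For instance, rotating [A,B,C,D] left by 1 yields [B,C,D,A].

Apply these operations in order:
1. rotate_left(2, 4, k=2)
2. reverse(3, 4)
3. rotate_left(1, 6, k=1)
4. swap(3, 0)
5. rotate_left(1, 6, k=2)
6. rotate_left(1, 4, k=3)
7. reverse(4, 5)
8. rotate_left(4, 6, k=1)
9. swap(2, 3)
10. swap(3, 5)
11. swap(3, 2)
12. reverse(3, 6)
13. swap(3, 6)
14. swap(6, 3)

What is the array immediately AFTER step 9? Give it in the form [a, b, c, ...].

Answer: [1, 6, 0, 2, 5, 4, 3]

Derivation:
After 1 (rotate_left(2, 4, k=2)): [2, 6, 3, 1, 4, 0, 5]
After 2 (reverse(3, 4)): [2, 6, 3, 4, 1, 0, 5]
After 3 (rotate_left(1, 6, k=1)): [2, 3, 4, 1, 0, 5, 6]
After 4 (swap(3, 0)): [1, 3, 4, 2, 0, 5, 6]
After 5 (rotate_left(1, 6, k=2)): [1, 2, 0, 5, 6, 3, 4]
After 6 (rotate_left(1, 4, k=3)): [1, 6, 2, 0, 5, 3, 4]
After 7 (reverse(4, 5)): [1, 6, 2, 0, 3, 5, 4]
After 8 (rotate_left(4, 6, k=1)): [1, 6, 2, 0, 5, 4, 3]
After 9 (swap(2, 3)): [1, 6, 0, 2, 5, 4, 3]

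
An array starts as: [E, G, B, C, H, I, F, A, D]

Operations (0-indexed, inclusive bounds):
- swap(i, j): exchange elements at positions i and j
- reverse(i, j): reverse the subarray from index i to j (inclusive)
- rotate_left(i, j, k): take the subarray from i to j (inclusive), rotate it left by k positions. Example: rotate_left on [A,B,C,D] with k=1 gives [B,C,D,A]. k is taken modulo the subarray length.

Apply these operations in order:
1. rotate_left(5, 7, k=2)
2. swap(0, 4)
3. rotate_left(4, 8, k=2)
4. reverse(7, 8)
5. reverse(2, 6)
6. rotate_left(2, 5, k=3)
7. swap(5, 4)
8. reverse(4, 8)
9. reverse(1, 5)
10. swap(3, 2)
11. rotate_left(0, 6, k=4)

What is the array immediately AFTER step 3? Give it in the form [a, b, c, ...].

Answer: [H, G, B, C, I, F, D, E, A]

Derivation:
After 1 (rotate_left(5, 7, k=2)): [E, G, B, C, H, A, I, F, D]
After 2 (swap(0, 4)): [H, G, B, C, E, A, I, F, D]
After 3 (rotate_left(4, 8, k=2)): [H, G, B, C, I, F, D, E, A]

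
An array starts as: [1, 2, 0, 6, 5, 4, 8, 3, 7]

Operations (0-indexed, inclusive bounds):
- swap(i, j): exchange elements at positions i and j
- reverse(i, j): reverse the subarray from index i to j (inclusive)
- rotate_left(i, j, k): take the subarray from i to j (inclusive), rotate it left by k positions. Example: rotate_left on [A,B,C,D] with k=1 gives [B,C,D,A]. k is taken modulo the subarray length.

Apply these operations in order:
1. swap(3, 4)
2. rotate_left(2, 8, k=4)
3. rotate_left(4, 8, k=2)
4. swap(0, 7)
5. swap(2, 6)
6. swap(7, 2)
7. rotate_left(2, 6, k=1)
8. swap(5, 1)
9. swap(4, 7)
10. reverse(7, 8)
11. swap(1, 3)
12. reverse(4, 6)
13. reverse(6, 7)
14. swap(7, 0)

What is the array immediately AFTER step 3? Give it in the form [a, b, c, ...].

Answer: [1, 2, 8, 3, 5, 6, 4, 7, 0]

Derivation:
After 1 (swap(3, 4)): [1, 2, 0, 5, 6, 4, 8, 3, 7]
After 2 (rotate_left(2, 8, k=4)): [1, 2, 8, 3, 7, 0, 5, 6, 4]
After 3 (rotate_left(4, 8, k=2)): [1, 2, 8, 3, 5, 6, 4, 7, 0]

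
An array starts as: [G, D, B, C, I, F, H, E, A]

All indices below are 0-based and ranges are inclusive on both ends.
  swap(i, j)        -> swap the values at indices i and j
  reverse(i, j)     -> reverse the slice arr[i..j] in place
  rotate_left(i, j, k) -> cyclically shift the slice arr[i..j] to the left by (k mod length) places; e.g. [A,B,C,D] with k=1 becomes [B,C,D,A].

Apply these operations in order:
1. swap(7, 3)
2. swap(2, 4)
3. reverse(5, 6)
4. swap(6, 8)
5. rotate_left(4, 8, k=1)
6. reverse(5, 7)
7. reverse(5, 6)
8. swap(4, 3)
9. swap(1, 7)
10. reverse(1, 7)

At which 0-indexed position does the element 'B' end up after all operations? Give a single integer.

Answer: 8

Derivation:
After 1 (swap(7, 3)): [G, D, B, E, I, F, H, C, A]
After 2 (swap(2, 4)): [G, D, I, E, B, F, H, C, A]
After 3 (reverse(5, 6)): [G, D, I, E, B, H, F, C, A]
After 4 (swap(6, 8)): [G, D, I, E, B, H, A, C, F]
After 5 (rotate_left(4, 8, k=1)): [G, D, I, E, H, A, C, F, B]
After 6 (reverse(5, 7)): [G, D, I, E, H, F, C, A, B]
After 7 (reverse(5, 6)): [G, D, I, E, H, C, F, A, B]
After 8 (swap(4, 3)): [G, D, I, H, E, C, F, A, B]
After 9 (swap(1, 7)): [G, A, I, H, E, C, F, D, B]
After 10 (reverse(1, 7)): [G, D, F, C, E, H, I, A, B]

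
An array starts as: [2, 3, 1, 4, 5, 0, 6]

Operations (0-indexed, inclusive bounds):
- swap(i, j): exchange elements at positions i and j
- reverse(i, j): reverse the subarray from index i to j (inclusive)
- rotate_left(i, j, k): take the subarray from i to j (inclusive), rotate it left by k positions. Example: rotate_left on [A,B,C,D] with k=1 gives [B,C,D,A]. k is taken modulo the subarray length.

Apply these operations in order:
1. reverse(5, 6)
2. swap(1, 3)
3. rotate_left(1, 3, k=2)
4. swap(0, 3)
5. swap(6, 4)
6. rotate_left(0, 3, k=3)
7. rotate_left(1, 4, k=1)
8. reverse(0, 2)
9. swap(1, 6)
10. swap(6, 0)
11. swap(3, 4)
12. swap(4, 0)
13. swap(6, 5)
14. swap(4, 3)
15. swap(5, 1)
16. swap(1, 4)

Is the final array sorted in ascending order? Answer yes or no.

Answer: yes

Derivation:
After 1 (reverse(5, 6)): [2, 3, 1, 4, 5, 6, 0]
After 2 (swap(1, 3)): [2, 4, 1, 3, 5, 6, 0]
After 3 (rotate_left(1, 3, k=2)): [2, 3, 4, 1, 5, 6, 0]
After 4 (swap(0, 3)): [1, 3, 4, 2, 5, 6, 0]
After 5 (swap(6, 4)): [1, 3, 4, 2, 0, 6, 5]
After 6 (rotate_left(0, 3, k=3)): [2, 1, 3, 4, 0, 6, 5]
After 7 (rotate_left(1, 4, k=1)): [2, 3, 4, 0, 1, 6, 5]
After 8 (reverse(0, 2)): [4, 3, 2, 0, 1, 6, 5]
After 9 (swap(1, 6)): [4, 5, 2, 0, 1, 6, 3]
After 10 (swap(6, 0)): [3, 5, 2, 0, 1, 6, 4]
After 11 (swap(3, 4)): [3, 5, 2, 1, 0, 6, 4]
After 12 (swap(4, 0)): [0, 5, 2, 1, 3, 6, 4]
After 13 (swap(6, 5)): [0, 5, 2, 1, 3, 4, 6]
After 14 (swap(4, 3)): [0, 5, 2, 3, 1, 4, 6]
After 15 (swap(5, 1)): [0, 4, 2, 3, 1, 5, 6]
After 16 (swap(1, 4)): [0, 1, 2, 3, 4, 5, 6]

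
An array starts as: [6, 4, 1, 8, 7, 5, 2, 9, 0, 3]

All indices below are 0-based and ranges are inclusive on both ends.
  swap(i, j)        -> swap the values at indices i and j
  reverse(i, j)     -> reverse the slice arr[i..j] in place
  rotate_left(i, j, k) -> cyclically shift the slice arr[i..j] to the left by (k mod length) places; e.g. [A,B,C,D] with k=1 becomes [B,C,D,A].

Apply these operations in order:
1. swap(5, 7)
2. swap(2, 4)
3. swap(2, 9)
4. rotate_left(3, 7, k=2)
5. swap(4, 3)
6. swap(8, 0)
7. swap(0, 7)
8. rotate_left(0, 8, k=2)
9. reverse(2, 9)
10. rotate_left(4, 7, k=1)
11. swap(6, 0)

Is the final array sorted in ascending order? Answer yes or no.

Answer: no

Derivation:
After 1 (swap(5, 7)): [6, 4, 1, 8, 7, 9, 2, 5, 0, 3]
After 2 (swap(2, 4)): [6, 4, 7, 8, 1, 9, 2, 5, 0, 3]
After 3 (swap(2, 9)): [6, 4, 3, 8, 1, 9, 2, 5, 0, 7]
After 4 (rotate_left(3, 7, k=2)): [6, 4, 3, 9, 2, 5, 8, 1, 0, 7]
After 5 (swap(4, 3)): [6, 4, 3, 2, 9, 5, 8, 1, 0, 7]
After 6 (swap(8, 0)): [0, 4, 3, 2, 9, 5, 8, 1, 6, 7]
After 7 (swap(0, 7)): [1, 4, 3, 2, 9, 5, 8, 0, 6, 7]
After 8 (rotate_left(0, 8, k=2)): [3, 2, 9, 5, 8, 0, 6, 1, 4, 7]
After 9 (reverse(2, 9)): [3, 2, 7, 4, 1, 6, 0, 8, 5, 9]
After 10 (rotate_left(4, 7, k=1)): [3, 2, 7, 4, 6, 0, 8, 1, 5, 9]
After 11 (swap(6, 0)): [8, 2, 7, 4, 6, 0, 3, 1, 5, 9]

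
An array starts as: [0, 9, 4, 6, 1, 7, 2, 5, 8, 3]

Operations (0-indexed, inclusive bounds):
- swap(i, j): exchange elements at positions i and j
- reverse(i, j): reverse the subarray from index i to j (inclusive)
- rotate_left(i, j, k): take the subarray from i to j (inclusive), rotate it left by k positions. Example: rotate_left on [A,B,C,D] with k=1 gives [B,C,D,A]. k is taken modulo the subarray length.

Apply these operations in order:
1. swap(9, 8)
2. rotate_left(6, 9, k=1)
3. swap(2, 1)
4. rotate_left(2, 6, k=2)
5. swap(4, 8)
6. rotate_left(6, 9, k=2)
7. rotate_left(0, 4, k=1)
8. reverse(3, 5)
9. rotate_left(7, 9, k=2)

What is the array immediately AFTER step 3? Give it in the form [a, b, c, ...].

Answer: [0, 4, 9, 6, 1, 7, 5, 3, 8, 2]

Derivation:
After 1 (swap(9, 8)): [0, 9, 4, 6, 1, 7, 2, 5, 3, 8]
After 2 (rotate_left(6, 9, k=1)): [0, 9, 4, 6, 1, 7, 5, 3, 8, 2]
After 3 (swap(2, 1)): [0, 4, 9, 6, 1, 7, 5, 3, 8, 2]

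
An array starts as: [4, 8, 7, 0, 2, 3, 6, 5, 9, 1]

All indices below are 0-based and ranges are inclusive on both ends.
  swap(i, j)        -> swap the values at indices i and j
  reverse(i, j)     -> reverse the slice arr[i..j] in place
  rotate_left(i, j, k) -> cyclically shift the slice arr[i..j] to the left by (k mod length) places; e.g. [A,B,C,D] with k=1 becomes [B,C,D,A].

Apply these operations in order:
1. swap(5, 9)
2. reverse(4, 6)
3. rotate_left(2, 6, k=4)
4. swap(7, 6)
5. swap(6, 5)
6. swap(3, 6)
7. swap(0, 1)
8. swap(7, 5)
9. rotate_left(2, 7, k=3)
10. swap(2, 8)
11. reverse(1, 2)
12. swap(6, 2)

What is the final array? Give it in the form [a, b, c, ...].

After 1 (swap(5, 9)): [4, 8, 7, 0, 2, 1, 6, 5, 9, 3]
After 2 (reverse(4, 6)): [4, 8, 7, 0, 6, 1, 2, 5, 9, 3]
After 3 (rotate_left(2, 6, k=4)): [4, 8, 2, 7, 0, 6, 1, 5, 9, 3]
After 4 (swap(7, 6)): [4, 8, 2, 7, 0, 6, 5, 1, 9, 3]
After 5 (swap(6, 5)): [4, 8, 2, 7, 0, 5, 6, 1, 9, 3]
After 6 (swap(3, 6)): [4, 8, 2, 6, 0, 5, 7, 1, 9, 3]
After 7 (swap(0, 1)): [8, 4, 2, 6, 0, 5, 7, 1, 9, 3]
After 8 (swap(7, 5)): [8, 4, 2, 6, 0, 1, 7, 5, 9, 3]
After 9 (rotate_left(2, 7, k=3)): [8, 4, 1, 7, 5, 2, 6, 0, 9, 3]
After 10 (swap(2, 8)): [8, 4, 9, 7, 5, 2, 6, 0, 1, 3]
After 11 (reverse(1, 2)): [8, 9, 4, 7, 5, 2, 6, 0, 1, 3]
After 12 (swap(6, 2)): [8, 9, 6, 7, 5, 2, 4, 0, 1, 3]

Answer: [8, 9, 6, 7, 5, 2, 4, 0, 1, 3]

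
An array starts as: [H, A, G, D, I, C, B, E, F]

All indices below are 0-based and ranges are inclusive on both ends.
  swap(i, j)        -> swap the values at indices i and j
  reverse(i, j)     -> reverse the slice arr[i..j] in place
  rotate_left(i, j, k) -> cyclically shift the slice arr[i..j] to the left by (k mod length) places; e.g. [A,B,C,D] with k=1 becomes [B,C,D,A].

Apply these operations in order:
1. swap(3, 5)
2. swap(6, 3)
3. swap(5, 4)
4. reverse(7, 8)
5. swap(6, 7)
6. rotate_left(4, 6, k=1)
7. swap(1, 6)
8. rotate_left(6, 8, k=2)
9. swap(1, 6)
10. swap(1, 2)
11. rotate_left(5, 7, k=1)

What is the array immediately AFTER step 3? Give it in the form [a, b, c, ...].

Answer: [H, A, G, B, D, I, C, E, F]

Derivation:
After 1 (swap(3, 5)): [H, A, G, C, I, D, B, E, F]
After 2 (swap(6, 3)): [H, A, G, B, I, D, C, E, F]
After 3 (swap(5, 4)): [H, A, G, B, D, I, C, E, F]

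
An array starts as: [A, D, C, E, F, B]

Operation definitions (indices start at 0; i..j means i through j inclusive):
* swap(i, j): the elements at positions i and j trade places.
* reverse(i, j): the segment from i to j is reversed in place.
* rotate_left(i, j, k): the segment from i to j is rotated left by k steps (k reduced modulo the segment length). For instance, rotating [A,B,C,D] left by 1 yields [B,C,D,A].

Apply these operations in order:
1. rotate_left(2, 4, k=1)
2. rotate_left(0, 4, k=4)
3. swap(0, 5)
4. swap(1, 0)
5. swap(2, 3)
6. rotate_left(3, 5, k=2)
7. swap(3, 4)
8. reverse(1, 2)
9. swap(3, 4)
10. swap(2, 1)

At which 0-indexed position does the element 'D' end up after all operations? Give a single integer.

Answer: 4

Derivation:
After 1 (rotate_left(2, 4, k=1)): [A, D, E, F, C, B]
After 2 (rotate_left(0, 4, k=4)): [C, A, D, E, F, B]
After 3 (swap(0, 5)): [B, A, D, E, F, C]
After 4 (swap(1, 0)): [A, B, D, E, F, C]
After 5 (swap(2, 3)): [A, B, E, D, F, C]
After 6 (rotate_left(3, 5, k=2)): [A, B, E, C, D, F]
After 7 (swap(3, 4)): [A, B, E, D, C, F]
After 8 (reverse(1, 2)): [A, E, B, D, C, F]
After 9 (swap(3, 4)): [A, E, B, C, D, F]
After 10 (swap(2, 1)): [A, B, E, C, D, F]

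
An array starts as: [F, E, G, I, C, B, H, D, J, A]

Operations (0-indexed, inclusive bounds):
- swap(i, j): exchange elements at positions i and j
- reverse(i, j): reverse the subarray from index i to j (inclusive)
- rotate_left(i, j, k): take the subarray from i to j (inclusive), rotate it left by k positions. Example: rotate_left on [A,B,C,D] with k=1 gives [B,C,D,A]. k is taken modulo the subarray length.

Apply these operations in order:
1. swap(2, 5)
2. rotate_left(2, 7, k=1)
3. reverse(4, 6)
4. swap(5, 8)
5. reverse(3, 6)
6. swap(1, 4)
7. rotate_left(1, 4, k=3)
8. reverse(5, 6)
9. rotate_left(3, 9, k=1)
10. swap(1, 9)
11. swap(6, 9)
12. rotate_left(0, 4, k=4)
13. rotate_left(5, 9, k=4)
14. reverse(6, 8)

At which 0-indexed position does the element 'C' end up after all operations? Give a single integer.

Answer: 0

Derivation:
After 1 (swap(2, 5)): [F, E, B, I, C, G, H, D, J, A]
After 2 (rotate_left(2, 7, k=1)): [F, E, I, C, G, H, D, B, J, A]
After 3 (reverse(4, 6)): [F, E, I, C, D, H, G, B, J, A]
After 4 (swap(5, 8)): [F, E, I, C, D, J, G, B, H, A]
After 5 (reverse(3, 6)): [F, E, I, G, J, D, C, B, H, A]
After 6 (swap(1, 4)): [F, J, I, G, E, D, C, B, H, A]
After 7 (rotate_left(1, 4, k=3)): [F, E, J, I, G, D, C, B, H, A]
After 8 (reverse(5, 6)): [F, E, J, I, G, C, D, B, H, A]
After 9 (rotate_left(3, 9, k=1)): [F, E, J, G, C, D, B, H, A, I]
After 10 (swap(1, 9)): [F, I, J, G, C, D, B, H, A, E]
After 11 (swap(6, 9)): [F, I, J, G, C, D, E, H, A, B]
After 12 (rotate_left(0, 4, k=4)): [C, F, I, J, G, D, E, H, A, B]
After 13 (rotate_left(5, 9, k=4)): [C, F, I, J, G, B, D, E, H, A]
After 14 (reverse(6, 8)): [C, F, I, J, G, B, H, E, D, A]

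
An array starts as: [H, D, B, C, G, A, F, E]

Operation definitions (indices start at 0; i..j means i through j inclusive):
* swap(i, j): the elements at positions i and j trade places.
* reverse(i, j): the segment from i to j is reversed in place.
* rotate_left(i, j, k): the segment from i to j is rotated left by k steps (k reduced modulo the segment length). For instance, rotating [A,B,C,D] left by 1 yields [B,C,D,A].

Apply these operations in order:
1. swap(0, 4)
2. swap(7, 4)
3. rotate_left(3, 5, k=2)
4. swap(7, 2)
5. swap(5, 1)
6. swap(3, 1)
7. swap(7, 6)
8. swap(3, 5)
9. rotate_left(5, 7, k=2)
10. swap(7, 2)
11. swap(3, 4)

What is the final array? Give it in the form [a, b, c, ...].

Answer: [G, A, B, C, D, F, E, H]

Derivation:
After 1 (swap(0, 4)): [G, D, B, C, H, A, F, E]
After 2 (swap(7, 4)): [G, D, B, C, E, A, F, H]
After 3 (rotate_left(3, 5, k=2)): [G, D, B, A, C, E, F, H]
After 4 (swap(7, 2)): [G, D, H, A, C, E, F, B]
After 5 (swap(5, 1)): [G, E, H, A, C, D, F, B]
After 6 (swap(3, 1)): [G, A, H, E, C, D, F, B]
After 7 (swap(7, 6)): [G, A, H, E, C, D, B, F]
After 8 (swap(3, 5)): [G, A, H, D, C, E, B, F]
After 9 (rotate_left(5, 7, k=2)): [G, A, H, D, C, F, E, B]
After 10 (swap(7, 2)): [G, A, B, D, C, F, E, H]
After 11 (swap(3, 4)): [G, A, B, C, D, F, E, H]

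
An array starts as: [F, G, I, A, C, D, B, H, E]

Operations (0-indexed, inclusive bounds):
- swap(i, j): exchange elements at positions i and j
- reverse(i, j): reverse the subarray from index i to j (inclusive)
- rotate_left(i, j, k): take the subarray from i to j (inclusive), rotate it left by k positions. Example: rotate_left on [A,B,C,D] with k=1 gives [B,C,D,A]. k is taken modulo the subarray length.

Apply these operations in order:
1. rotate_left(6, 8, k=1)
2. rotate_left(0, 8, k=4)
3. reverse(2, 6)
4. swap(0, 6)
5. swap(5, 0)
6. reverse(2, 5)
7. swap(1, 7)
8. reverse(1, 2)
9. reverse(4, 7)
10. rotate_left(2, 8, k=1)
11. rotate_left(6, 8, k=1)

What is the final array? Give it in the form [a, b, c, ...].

After 1 (rotate_left(6, 8, k=1)): [F, G, I, A, C, D, H, E, B]
After 2 (rotate_left(0, 8, k=4)): [C, D, H, E, B, F, G, I, A]
After 3 (reverse(2, 6)): [C, D, G, F, B, E, H, I, A]
After 4 (swap(0, 6)): [H, D, G, F, B, E, C, I, A]
After 5 (swap(5, 0)): [E, D, G, F, B, H, C, I, A]
After 6 (reverse(2, 5)): [E, D, H, B, F, G, C, I, A]
After 7 (swap(1, 7)): [E, I, H, B, F, G, C, D, A]
After 8 (reverse(1, 2)): [E, H, I, B, F, G, C, D, A]
After 9 (reverse(4, 7)): [E, H, I, B, D, C, G, F, A]
After 10 (rotate_left(2, 8, k=1)): [E, H, B, D, C, G, F, A, I]
After 11 (rotate_left(6, 8, k=1)): [E, H, B, D, C, G, A, I, F]

Answer: [E, H, B, D, C, G, A, I, F]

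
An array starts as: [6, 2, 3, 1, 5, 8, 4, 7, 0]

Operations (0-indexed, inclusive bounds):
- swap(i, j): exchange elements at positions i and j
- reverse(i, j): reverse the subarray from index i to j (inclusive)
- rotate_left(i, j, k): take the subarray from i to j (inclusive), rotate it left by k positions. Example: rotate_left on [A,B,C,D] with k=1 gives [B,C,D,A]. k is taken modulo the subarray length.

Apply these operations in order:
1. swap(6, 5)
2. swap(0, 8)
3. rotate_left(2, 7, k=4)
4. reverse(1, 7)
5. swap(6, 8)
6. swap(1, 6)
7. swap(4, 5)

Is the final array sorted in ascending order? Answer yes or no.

After 1 (swap(6, 5)): [6, 2, 3, 1, 5, 4, 8, 7, 0]
After 2 (swap(0, 8)): [0, 2, 3, 1, 5, 4, 8, 7, 6]
After 3 (rotate_left(2, 7, k=4)): [0, 2, 8, 7, 3, 1, 5, 4, 6]
After 4 (reverse(1, 7)): [0, 4, 5, 1, 3, 7, 8, 2, 6]
After 5 (swap(6, 8)): [0, 4, 5, 1, 3, 7, 6, 2, 8]
After 6 (swap(1, 6)): [0, 6, 5, 1, 3, 7, 4, 2, 8]
After 7 (swap(4, 5)): [0, 6, 5, 1, 7, 3, 4, 2, 8]

Answer: no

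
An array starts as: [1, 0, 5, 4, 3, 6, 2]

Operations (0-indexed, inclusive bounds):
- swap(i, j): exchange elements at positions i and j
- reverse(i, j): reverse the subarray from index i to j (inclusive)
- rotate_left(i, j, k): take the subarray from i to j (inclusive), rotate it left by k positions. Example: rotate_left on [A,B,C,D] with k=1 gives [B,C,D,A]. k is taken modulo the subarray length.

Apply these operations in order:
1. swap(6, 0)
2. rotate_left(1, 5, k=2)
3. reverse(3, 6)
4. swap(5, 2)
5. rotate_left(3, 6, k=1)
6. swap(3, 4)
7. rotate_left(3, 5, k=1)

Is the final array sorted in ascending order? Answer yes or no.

Answer: no

Derivation:
After 1 (swap(6, 0)): [2, 0, 5, 4, 3, 6, 1]
After 2 (rotate_left(1, 5, k=2)): [2, 4, 3, 6, 0, 5, 1]
After 3 (reverse(3, 6)): [2, 4, 3, 1, 5, 0, 6]
After 4 (swap(5, 2)): [2, 4, 0, 1, 5, 3, 6]
After 5 (rotate_left(3, 6, k=1)): [2, 4, 0, 5, 3, 6, 1]
After 6 (swap(3, 4)): [2, 4, 0, 3, 5, 6, 1]
After 7 (rotate_left(3, 5, k=1)): [2, 4, 0, 5, 6, 3, 1]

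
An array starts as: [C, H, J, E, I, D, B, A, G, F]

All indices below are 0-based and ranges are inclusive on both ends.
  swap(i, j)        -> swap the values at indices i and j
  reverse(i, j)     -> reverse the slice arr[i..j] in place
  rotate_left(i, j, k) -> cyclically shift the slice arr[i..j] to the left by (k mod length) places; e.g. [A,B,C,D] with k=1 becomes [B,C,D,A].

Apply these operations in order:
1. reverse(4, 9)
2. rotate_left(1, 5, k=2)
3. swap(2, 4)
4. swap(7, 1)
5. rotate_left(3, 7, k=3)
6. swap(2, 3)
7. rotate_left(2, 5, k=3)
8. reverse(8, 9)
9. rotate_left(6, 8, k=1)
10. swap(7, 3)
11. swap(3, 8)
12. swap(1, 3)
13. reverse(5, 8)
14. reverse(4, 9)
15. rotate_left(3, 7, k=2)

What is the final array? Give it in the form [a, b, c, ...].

Answer: [C, F, G, E, J, A, B, D, I, H]

Derivation:
After 1 (reverse(4, 9)): [C, H, J, E, F, G, A, B, D, I]
After 2 (rotate_left(1, 5, k=2)): [C, E, F, G, H, J, A, B, D, I]
After 3 (swap(2, 4)): [C, E, H, G, F, J, A, B, D, I]
After 4 (swap(7, 1)): [C, B, H, G, F, J, A, E, D, I]
After 5 (rotate_left(3, 7, k=3)): [C, B, H, A, E, G, F, J, D, I]
After 6 (swap(2, 3)): [C, B, A, H, E, G, F, J, D, I]
After 7 (rotate_left(2, 5, k=3)): [C, B, G, A, H, E, F, J, D, I]
After 8 (reverse(8, 9)): [C, B, G, A, H, E, F, J, I, D]
After 9 (rotate_left(6, 8, k=1)): [C, B, G, A, H, E, J, I, F, D]
After 10 (swap(7, 3)): [C, B, G, I, H, E, J, A, F, D]
After 11 (swap(3, 8)): [C, B, G, F, H, E, J, A, I, D]
After 12 (swap(1, 3)): [C, F, G, B, H, E, J, A, I, D]
After 13 (reverse(5, 8)): [C, F, G, B, H, I, A, J, E, D]
After 14 (reverse(4, 9)): [C, F, G, B, D, E, J, A, I, H]
After 15 (rotate_left(3, 7, k=2)): [C, F, G, E, J, A, B, D, I, H]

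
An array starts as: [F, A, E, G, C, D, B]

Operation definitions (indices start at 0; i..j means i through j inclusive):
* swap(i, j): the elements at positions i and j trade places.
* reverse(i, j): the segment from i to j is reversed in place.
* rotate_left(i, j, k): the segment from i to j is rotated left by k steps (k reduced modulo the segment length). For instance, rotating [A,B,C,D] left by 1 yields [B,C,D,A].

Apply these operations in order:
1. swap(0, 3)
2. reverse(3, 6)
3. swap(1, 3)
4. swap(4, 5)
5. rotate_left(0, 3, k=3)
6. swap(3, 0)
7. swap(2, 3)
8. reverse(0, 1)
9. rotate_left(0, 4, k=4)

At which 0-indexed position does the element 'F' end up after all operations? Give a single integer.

Answer: 6

Derivation:
After 1 (swap(0, 3)): [G, A, E, F, C, D, B]
After 2 (reverse(3, 6)): [G, A, E, B, D, C, F]
After 3 (swap(1, 3)): [G, B, E, A, D, C, F]
After 4 (swap(4, 5)): [G, B, E, A, C, D, F]
After 5 (rotate_left(0, 3, k=3)): [A, G, B, E, C, D, F]
After 6 (swap(3, 0)): [E, G, B, A, C, D, F]
After 7 (swap(2, 3)): [E, G, A, B, C, D, F]
After 8 (reverse(0, 1)): [G, E, A, B, C, D, F]
After 9 (rotate_left(0, 4, k=4)): [C, G, E, A, B, D, F]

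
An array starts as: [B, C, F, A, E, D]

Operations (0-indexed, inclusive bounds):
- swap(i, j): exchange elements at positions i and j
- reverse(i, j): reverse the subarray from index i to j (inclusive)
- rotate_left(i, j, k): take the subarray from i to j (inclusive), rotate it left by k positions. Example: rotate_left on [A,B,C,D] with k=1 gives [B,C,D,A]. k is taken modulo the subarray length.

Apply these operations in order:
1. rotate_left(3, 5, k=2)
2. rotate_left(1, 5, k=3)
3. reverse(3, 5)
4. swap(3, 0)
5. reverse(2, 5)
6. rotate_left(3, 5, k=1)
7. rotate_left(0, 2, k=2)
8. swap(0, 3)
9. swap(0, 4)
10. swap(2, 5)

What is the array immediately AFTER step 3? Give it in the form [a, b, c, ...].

Answer: [B, A, E, D, F, C]

Derivation:
After 1 (rotate_left(3, 5, k=2)): [B, C, F, D, A, E]
After 2 (rotate_left(1, 5, k=3)): [B, A, E, C, F, D]
After 3 (reverse(3, 5)): [B, A, E, D, F, C]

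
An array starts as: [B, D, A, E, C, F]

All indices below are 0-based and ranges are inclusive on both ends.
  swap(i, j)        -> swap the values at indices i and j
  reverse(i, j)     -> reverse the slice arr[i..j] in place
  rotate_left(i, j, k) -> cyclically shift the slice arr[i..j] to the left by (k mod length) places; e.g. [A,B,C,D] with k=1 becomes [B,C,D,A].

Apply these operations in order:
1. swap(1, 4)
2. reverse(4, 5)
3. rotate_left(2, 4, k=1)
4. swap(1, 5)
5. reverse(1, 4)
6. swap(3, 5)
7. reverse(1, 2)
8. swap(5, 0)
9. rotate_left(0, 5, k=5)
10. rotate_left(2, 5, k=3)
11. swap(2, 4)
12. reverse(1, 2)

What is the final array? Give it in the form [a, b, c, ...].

After 1 (swap(1, 4)): [B, C, A, E, D, F]
After 2 (reverse(4, 5)): [B, C, A, E, F, D]
After 3 (rotate_left(2, 4, k=1)): [B, C, E, F, A, D]
After 4 (swap(1, 5)): [B, D, E, F, A, C]
After 5 (reverse(1, 4)): [B, A, F, E, D, C]
After 6 (swap(3, 5)): [B, A, F, C, D, E]
After 7 (reverse(1, 2)): [B, F, A, C, D, E]
After 8 (swap(5, 0)): [E, F, A, C, D, B]
After 9 (rotate_left(0, 5, k=5)): [B, E, F, A, C, D]
After 10 (rotate_left(2, 5, k=3)): [B, E, D, F, A, C]
After 11 (swap(2, 4)): [B, E, A, F, D, C]
After 12 (reverse(1, 2)): [B, A, E, F, D, C]

Answer: [B, A, E, F, D, C]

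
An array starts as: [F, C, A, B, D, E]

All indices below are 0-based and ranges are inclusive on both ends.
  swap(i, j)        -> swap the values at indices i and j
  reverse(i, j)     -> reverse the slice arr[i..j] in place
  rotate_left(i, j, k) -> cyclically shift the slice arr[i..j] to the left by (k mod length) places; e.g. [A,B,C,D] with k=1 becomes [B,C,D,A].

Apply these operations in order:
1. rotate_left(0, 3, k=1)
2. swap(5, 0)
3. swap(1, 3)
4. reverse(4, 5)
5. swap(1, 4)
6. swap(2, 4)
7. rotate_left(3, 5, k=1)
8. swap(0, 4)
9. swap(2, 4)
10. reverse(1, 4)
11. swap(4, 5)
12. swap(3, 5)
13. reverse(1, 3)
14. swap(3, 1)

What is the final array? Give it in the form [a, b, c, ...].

Answer: [D, F, B, C, A, E]

Derivation:
After 1 (rotate_left(0, 3, k=1)): [C, A, B, F, D, E]
After 2 (swap(5, 0)): [E, A, B, F, D, C]
After 3 (swap(1, 3)): [E, F, B, A, D, C]
After 4 (reverse(4, 5)): [E, F, B, A, C, D]
After 5 (swap(1, 4)): [E, C, B, A, F, D]
After 6 (swap(2, 4)): [E, C, F, A, B, D]
After 7 (rotate_left(3, 5, k=1)): [E, C, F, B, D, A]
After 8 (swap(0, 4)): [D, C, F, B, E, A]
After 9 (swap(2, 4)): [D, C, E, B, F, A]
After 10 (reverse(1, 4)): [D, F, B, E, C, A]
After 11 (swap(4, 5)): [D, F, B, E, A, C]
After 12 (swap(3, 5)): [D, F, B, C, A, E]
After 13 (reverse(1, 3)): [D, C, B, F, A, E]
After 14 (swap(3, 1)): [D, F, B, C, A, E]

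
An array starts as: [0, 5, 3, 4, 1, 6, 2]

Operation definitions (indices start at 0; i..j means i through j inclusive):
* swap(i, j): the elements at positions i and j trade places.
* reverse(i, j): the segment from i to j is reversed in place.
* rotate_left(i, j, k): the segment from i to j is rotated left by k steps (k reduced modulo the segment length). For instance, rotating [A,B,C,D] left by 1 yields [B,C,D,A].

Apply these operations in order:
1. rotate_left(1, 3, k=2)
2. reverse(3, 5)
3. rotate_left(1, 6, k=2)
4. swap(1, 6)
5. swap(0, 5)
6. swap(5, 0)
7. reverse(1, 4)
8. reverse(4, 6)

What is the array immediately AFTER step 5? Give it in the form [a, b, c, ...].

After 1 (rotate_left(1, 3, k=2)): [0, 4, 5, 3, 1, 6, 2]
After 2 (reverse(3, 5)): [0, 4, 5, 6, 1, 3, 2]
After 3 (rotate_left(1, 6, k=2)): [0, 6, 1, 3, 2, 4, 5]
After 4 (swap(1, 6)): [0, 5, 1, 3, 2, 4, 6]
After 5 (swap(0, 5)): [4, 5, 1, 3, 2, 0, 6]

Answer: [4, 5, 1, 3, 2, 0, 6]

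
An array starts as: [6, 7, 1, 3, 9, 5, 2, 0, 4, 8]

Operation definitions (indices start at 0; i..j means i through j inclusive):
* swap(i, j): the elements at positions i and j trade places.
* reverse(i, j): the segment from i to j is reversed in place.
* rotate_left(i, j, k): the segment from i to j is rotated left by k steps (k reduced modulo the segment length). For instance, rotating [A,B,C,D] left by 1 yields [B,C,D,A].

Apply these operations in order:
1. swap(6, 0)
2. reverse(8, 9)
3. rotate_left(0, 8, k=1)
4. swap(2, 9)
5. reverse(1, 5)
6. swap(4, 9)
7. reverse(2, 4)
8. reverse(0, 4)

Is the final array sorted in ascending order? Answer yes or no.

After 1 (swap(6, 0)): [2, 7, 1, 3, 9, 5, 6, 0, 4, 8]
After 2 (reverse(8, 9)): [2, 7, 1, 3, 9, 5, 6, 0, 8, 4]
After 3 (rotate_left(0, 8, k=1)): [7, 1, 3, 9, 5, 6, 0, 8, 2, 4]
After 4 (swap(2, 9)): [7, 1, 4, 9, 5, 6, 0, 8, 2, 3]
After 5 (reverse(1, 5)): [7, 6, 5, 9, 4, 1, 0, 8, 2, 3]
After 6 (swap(4, 9)): [7, 6, 5, 9, 3, 1, 0, 8, 2, 4]
After 7 (reverse(2, 4)): [7, 6, 3, 9, 5, 1, 0, 8, 2, 4]
After 8 (reverse(0, 4)): [5, 9, 3, 6, 7, 1, 0, 8, 2, 4]

Answer: no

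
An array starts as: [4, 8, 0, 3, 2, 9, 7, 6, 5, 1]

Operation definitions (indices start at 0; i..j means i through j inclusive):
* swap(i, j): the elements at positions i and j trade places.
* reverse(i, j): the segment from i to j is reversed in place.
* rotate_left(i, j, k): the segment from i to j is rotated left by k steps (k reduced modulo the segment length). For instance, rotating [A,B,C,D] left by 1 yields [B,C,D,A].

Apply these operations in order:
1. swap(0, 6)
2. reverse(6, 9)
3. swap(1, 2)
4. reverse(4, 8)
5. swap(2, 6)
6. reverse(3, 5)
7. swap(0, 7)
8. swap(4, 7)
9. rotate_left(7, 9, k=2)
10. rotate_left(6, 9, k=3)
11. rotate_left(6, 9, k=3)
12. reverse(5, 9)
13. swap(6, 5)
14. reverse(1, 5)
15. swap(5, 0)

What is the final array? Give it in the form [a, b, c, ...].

Answer: [0, 8, 7, 5, 1, 9, 4, 2, 6, 3]

Derivation:
After 1 (swap(0, 6)): [7, 8, 0, 3, 2, 9, 4, 6, 5, 1]
After 2 (reverse(6, 9)): [7, 8, 0, 3, 2, 9, 1, 5, 6, 4]
After 3 (swap(1, 2)): [7, 0, 8, 3, 2, 9, 1, 5, 6, 4]
After 4 (reverse(4, 8)): [7, 0, 8, 3, 6, 5, 1, 9, 2, 4]
After 5 (swap(2, 6)): [7, 0, 1, 3, 6, 5, 8, 9, 2, 4]
After 6 (reverse(3, 5)): [7, 0, 1, 5, 6, 3, 8, 9, 2, 4]
After 7 (swap(0, 7)): [9, 0, 1, 5, 6, 3, 8, 7, 2, 4]
After 8 (swap(4, 7)): [9, 0, 1, 5, 7, 3, 8, 6, 2, 4]
After 9 (rotate_left(7, 9, k=2)): [9, 0, 1, 5, 7, 3, 8, 4, 6, 2]
After 10 (rotate_left(6, 9, k=3)): [9, 0, 1, 5, 7, 3, 2, 8, 4, 6]
After 11 (rotate_left(6, 9, k=3)): [9, 0, 1, 5, 7, 3, 6, 2, 8, 4]
After 12 (reverse(5, 9)): [9, 0, 1, 5, 7, 4, 8, 2, 6, 3]
After 13 (swap(6, 5)): [9, 0, 1, 5, 7, 8, 4, 2, 6, 3]
After 14 (reverse(1, 5)): [9, 8, 7, 5, 1, 0, 4, 2, 6, 3]
After 15 (swap(5, 0)): [0, 8, 7, 5, 1, 9, 4, 2, 6, 3]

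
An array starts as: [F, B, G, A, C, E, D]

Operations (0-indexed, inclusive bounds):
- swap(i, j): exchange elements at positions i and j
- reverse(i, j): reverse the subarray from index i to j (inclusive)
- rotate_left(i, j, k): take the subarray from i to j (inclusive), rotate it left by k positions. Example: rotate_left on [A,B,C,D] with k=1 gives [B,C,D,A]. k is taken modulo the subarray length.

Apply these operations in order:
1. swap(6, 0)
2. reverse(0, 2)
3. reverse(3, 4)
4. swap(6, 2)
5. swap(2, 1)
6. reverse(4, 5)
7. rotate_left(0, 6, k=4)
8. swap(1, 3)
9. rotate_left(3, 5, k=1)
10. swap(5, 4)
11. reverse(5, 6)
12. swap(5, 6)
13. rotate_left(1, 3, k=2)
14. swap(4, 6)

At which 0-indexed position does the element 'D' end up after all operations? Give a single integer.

Answer: 3

Derivation:
After 1 (swap(6, 0)): [D, B, G, A, C, E, F]
After 2 (reverse(0, 2)): [G, B, D, A, C, E, F]
After 3 (reverse(3, 4)): [G, B, D, C, A, E, F]
After 4 (swap(6, 2)): [G, B, F, C, A, E, D]
After 5 (swap(2, 1)): [G, F, B, C, A, E, D]
After 6 (reverse(4, 5)): [G, F, B, C, E, A, D]
After 7 (rotate_left(0, 6, k=4)): [E, A, D, G, F, B, C]
After 8 (swap(1, 3)): [E, G, D, A, F, B, C]
After 9 (rotate_left(3, 5, k=1)): [E, G, D, F, B, A, C]
After 10 (swap(5, 4)): [E, G, D, F, A, B, C]
After 11 (reverse(5, 6)): [E, G, D, F, A, C, B]
After 12 (swap(5, 6)): [E, G, D, F, A, B, C]
After 13 (rotate_left(1, 3, k=2)): [E, F, G, D, A, B, C]
After 14 (swap(4, 6)): [E, F, G, D, C, B, A]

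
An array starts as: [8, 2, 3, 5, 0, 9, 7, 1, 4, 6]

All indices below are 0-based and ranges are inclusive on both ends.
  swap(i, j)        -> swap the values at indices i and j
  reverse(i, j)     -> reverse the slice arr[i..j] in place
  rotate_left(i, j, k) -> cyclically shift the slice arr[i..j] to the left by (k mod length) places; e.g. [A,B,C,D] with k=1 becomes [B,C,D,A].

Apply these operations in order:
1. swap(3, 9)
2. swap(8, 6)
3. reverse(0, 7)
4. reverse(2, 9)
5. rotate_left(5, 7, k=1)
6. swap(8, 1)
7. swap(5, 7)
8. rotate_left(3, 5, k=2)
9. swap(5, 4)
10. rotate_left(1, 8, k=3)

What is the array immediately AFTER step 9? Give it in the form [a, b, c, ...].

Answer: [1, 0, 5, 2, 8, 7, 6, 3, 4, 9]

Derivation:
After 1 (swap(3, 9)): [8, 2, 3, 6, 0, 9, 7, 1, 4, 5]
After 2 (swap(8, 6)): [8, 2, 3, 6, 0, 9, 4, 1, 7, 5]
After 3 (reverse(0, 7)): [1, 4, 9, 0, 6, 3, 2, 8, 7, 5]
After 4 (reverse(2, 9)): [1, 4, 5, 7, 8, 2, 3, 6, 0, 9]
After 5 (rotate_left(5, 7, k=1)): [1, 4, 5, 7, 8, 3, 6, 2, 0, 9]
After 6 (swap(8, 1)): [1, 0, 5, 7, 8, 3, 6, 2, 4, 9]
After 7 (swap(5, 7)): [1, 0, 5, 7, 8, 2, 6, 3, 4, 9]
After 8 (rotate_left(3, 5, k=2)): [1, 0, 5, 2, 7, 8, 6, 3, 4, 9]
After 9 (swap(5, 4)): [1, 0, 5, 2, 8, 7, 6, 3, 4, 9]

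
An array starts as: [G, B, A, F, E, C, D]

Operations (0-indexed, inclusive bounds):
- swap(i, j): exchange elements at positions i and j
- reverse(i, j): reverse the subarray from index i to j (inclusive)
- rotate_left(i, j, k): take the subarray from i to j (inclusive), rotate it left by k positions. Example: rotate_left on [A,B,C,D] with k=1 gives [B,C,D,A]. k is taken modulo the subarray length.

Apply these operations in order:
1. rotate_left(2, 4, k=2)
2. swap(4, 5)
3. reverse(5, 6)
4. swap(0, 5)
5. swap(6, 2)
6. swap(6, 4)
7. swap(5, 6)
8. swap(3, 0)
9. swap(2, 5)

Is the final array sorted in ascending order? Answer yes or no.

After 1 (rotate_left(2, 4, k=2)): [G, B, E, A, F, C, D]
After 2 (swap(4, 5)): [G, B, E, A, C, F, D]
After 3 (reverse(5, 6)): [G, B, E, A, C, D, F]
After 4 (swap(0, 5)): [D, B, E, A, C, G, F]
After 5 (swap(6, 2)): [D, B, F, A, C, G, E]
After 6 (swap(6, 4)): [D, B, F, A, E, G, C]
After 7 (swap(5, 6)): [D, B, F, A, E, C, G]
After 8 (swap(3, 0)): [A, B, F, D, E, C, G]
After 9 (swap(2, 5)): [A, B, C, D, E, F, G]

Answer: yes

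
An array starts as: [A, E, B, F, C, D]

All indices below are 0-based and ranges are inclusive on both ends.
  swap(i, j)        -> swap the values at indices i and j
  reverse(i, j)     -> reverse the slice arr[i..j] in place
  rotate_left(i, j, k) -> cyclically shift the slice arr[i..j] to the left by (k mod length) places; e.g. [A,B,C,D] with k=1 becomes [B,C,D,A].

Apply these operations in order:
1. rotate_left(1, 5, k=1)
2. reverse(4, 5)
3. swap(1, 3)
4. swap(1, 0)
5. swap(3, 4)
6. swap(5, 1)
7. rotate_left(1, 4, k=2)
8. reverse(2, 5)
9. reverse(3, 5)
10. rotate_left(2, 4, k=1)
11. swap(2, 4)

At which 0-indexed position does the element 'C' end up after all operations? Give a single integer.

Answer: 0

Derivation:
After 1 (rotate_left(1, 5, k=1)): [A, B, F, C, D, E]
After 2 (reverse(4, 5)): [A, B, F, C, E, D]
After 3 (swap(1, 3)): [A, C, F, B, E, D]
After 4 (swap(1, 0)): [C, A, F, B, E, D]
After 5 (swap(3, 4)): [C, A, F, E, B, D]
After 6 (swap(5, 1)): [C, D, F, E, B, A]
After 7 (rotate_left(1, 4, k=2)): [C, E, B, D, F, A]
After 8 (reverse(2, 5)): [C, E, A, F, D, B]
After 9 (reverse(3, 5)): [C, E, A, B, D, F]
After 10 (rotate_left(2, 4, k=1)): [C, E, B, D, A, F]
After 11 (swap(2, 4)): [C, E, A, D, B, F]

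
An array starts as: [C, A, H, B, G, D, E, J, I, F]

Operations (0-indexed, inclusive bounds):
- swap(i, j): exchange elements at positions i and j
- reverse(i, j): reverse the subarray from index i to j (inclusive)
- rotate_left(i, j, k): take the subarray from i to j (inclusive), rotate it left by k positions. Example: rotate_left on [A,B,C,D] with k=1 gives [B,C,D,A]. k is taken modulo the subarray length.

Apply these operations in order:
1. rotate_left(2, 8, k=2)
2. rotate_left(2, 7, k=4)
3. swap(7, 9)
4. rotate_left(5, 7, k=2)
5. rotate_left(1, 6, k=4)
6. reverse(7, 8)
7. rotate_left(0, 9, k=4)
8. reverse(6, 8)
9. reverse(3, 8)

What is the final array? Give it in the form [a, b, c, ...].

Answer: [I, H, G, C, F, D, J, E, B, A]

Derivation:
After 1 (rotate_left(2, 8, k=2)): [C, A, G, D, E, J, I, H, B, F]
After 2 (rotate_left(2, 7, k=4)): [C, A, I, H, G, D, E, J, B, F]
After 3 (swap(7, 9)): [C, A, I, H, G, D, E, F, B, J]
After 4 (rotate_left(5, 7, k=2)): [C, A, I, H, G, F, D, E, B, J]
After 5 (rotate_left(1, 6, k=4)): [C, F, D, A, I, H, G, E, B, J]
After 6 (reverse(7, 8)): [C, F, D, A, I, H, G, B, E, J]
After 7 (rotate_left(0, 9, k=4)): [I, H, G, B, E, J, C, F, D, A]
After 8 (reverse(6, 8)): [I, H, G, B, E, J, D, F, C, A]
After 9 (reverse(3, 8)): [I, H, G, C, F, D, J, E, B, A]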